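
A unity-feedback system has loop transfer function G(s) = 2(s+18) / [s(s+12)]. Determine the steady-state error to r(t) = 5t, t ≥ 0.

One free integrator in G(s): this is a type 1 system.
K_v = lim_{s→0} s·G(s) = 2·18 / (12) = 3.
e_ss = 5/K_v = 5/3.

5/3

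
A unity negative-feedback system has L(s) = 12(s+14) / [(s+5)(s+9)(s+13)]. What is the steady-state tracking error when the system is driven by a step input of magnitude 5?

No free integrators in L(s): this is a type 0 system.
K_p = lim_{s→0} L(s) = 12·14 / (5·9·13) = 56/195.
e_ss = 5/(1 + K_p) = 5/(251/195) = 975/251.

975/251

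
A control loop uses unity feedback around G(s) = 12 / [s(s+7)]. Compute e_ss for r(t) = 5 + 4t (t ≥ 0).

7/3

One free integrator in G(s): this is a type 1 system. Treating each term separately:
  • 5: tracked with zero error.
  • 4t: e_ss = 4/K_v with K_v=12/7 → 7/3.
Total e_ss = 7/3.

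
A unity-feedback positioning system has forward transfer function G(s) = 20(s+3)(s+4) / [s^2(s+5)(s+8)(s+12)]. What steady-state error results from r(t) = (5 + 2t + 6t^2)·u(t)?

24

Two free integrators in G(s): this is a type 2 system. Treating each term separately:
  • 5: tracked with zero error.
  • 2t: tracked with zero error.
  • 6t^2: e_ss = 12/K_a with K_a=0.5 → 24.
Total e_ss = 24.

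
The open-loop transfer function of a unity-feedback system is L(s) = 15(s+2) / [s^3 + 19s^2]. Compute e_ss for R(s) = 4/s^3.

38/15

The denominator has no term below 19s^2 — 2 poles at s=0, type 2.
K_a = lim_{s→0} s^2·L(s) = 15·2 / 19 = 30/19.
r(t) = 2t^2 gives R(s) = 4/s^3.
e_ss = 4/K_a = 4/(30/19) = 38/15.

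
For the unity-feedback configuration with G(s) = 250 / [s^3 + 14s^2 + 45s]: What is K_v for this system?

Lowest-order denominator term is 45s, so the open loop has 1 pole at the origin → type 1 system.
K_v = lim_{s→0} s·G(s) = 250 / 45 = 50/9.

50/9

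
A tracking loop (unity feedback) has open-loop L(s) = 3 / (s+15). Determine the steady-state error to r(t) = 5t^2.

The open loop has no poles at the origin → type 0 system.
K_a = lim_{s→0} s^2·L(s) = 0; the steady-state error to this parabolic input grows without bound.

infinity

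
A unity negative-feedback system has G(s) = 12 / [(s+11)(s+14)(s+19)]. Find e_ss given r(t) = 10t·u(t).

The open loop has no poles at the origin → type 0 system.
For a type-0 system K_v = 0, so e_ss to a ramp input is unbounded.

infinity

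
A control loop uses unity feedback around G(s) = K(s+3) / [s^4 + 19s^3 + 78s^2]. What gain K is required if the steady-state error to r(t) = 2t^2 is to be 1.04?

The denominator has no term below 78s^2 — 2 poles at s=0, type 2.
K_a = lim_{s→0} s^2·G(s) = K·3 / 78 = (1/26)·K.
e_ss = 4/K_a = 1.04 ⇒ K_a = 50/13 ⇒ K = (50/13)/(1/26) = 100.

100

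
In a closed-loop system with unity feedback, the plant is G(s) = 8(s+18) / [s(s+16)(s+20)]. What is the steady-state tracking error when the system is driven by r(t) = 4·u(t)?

G(s) has one factor of s in the denominator, so the system is type 1.
A type-1 system has K_p = ∞, so it tracks a step input with zero steady-state error.

0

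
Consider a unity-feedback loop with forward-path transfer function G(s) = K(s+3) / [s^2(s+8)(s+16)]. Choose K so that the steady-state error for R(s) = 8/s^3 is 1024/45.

Two free integrators in G(s): this is a type 2 system.
K_a = lim_{s→0} s^2·G(s) = K·3 / (8·16) = (3/128)·K.
e_ss = 8/K_a = 1024/45 ⇒ K_a = 45/128 ⇒ K = (45/128)/(3/128) = 15.

15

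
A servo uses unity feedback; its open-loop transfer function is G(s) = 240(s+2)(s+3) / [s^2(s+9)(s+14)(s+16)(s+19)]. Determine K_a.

5/133

System type = 2 (two poles at s=0).
K_a = lim_{s→0} s^2·G(s) = 240·2·3 / (9·14·16·19) = 5/133.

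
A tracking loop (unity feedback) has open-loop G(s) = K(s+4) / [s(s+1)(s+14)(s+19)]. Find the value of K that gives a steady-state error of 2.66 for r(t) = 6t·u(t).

150

The open loop has one pole at the origin → type 1 system.
K_v = lim_{s→0} s·G(s) = K·4 / (1·14·19) = (2/133)·K.
e_ss = 6/K_v = 2.66 ⇒ K_v = 300/133 ⇒ K = (300/133)/(2/133) = 150.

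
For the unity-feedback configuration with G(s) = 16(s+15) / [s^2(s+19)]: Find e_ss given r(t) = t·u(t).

Two free integrators in G(s): this is a type 2 system.
A type-2 system has K_v = ∞, so it tracks a ramp input with zero steady-state error.

0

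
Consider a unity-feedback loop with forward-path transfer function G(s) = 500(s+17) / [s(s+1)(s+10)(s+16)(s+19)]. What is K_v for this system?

425/152

One free integrator in G(s): this is a type 1 system.
K_v = lim_{s→0} s·G(s) = 500·17 / (1·10·16·19) = 425/152.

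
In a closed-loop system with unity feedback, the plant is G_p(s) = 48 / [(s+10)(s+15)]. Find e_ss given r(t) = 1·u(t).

25/33

G_p(s) has no factors of s in the denominator, so the system is type 0.
K_p = lim_{s→0} G_p(s) = 48 / (10·15) = 0.32.
e_ss = 1/(1 + K_p) = 1/1.32 = 25/33.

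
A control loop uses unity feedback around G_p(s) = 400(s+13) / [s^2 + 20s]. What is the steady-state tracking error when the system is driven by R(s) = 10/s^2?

1/26

The denominator has no term below 20s — 1 pole at s=0, type 1.
K_v = lim_{s→0} s·G_p(s) = 400·13 / 20 = 260.
e_ss = 10/K_v = 10/260 = 1/26.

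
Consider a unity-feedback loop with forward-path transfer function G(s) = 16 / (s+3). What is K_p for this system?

16/3

G(s) has no factors of s in the denominator, so the system is type 0.
K_p = lim_{s→0} G(s) = 16 / (3) = 16/3.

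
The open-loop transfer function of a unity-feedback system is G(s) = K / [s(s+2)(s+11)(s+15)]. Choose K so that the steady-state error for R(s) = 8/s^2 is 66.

40

The open loop has one pole at the origin → type 1 system.
K_v = lim_{s→0} s·G(s) = K / (2·11·15) = (1/330)·K.
e_ss = 8/K_v = 66 ⇒ K_v = 4/33 ⇒ K = (4/33)/(1/330) = 40.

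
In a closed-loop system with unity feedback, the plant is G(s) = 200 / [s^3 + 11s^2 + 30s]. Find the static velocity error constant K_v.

20/3

Lowest-order denominator term is 30s, so the open loop has 1 pole at the origin → type 1 system.
K_v = lim_{s→0} s·G(s) = 200 / 30 = 20/3.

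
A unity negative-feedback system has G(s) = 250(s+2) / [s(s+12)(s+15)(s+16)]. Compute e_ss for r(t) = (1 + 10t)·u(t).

The open loop has one pole at the origin → type 1 system. Taking each input component in turn:
  • 1: tracked with zero error.
  • 10t: e_ss = 10/K_v with K_v=25/144 → 57.6.
Total e_ss = 57.6.

57.6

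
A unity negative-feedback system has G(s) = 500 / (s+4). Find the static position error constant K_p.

125

G(s) has no factors of s in the denominator, so the system is type 0.
K_p = lim_{s→0} G(s) = 500 / (4) = 125.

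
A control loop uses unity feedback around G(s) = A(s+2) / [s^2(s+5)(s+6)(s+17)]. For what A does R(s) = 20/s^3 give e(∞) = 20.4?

The open loop has two poles at the origin → type 2 system.
K_a = lim_{s→0} s^2·G(s) = A·2 / (5·6·17) = (1/255)·A.
e_ss = 20/K_a = 20.4 ⇒ K_a = 50/51 ⇒ A = (50/51)/(1/255) = 250.

250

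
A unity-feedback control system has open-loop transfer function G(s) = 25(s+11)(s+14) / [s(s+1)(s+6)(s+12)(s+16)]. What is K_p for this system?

K_p = lim_{s→0} G(s); with 1 pole at the origin the limit diverges, so K_p = ∞.

infinity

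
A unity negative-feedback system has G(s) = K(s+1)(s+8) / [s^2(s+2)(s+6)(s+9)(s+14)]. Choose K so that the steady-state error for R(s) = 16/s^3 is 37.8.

System type = 2 (two poles at s=0).
K_a = lim_{s→0} s^2·G(s) = K·1·8 / (2·6·9·14) = (1/189)·K.
e_ss = 16/K_a = 37.8 ⇒ K_a = 80/189 ⇒ K = (80/189)/(1/189) = 80.

80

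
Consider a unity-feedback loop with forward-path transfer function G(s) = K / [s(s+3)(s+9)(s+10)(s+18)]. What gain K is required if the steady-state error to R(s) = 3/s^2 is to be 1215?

System type = 1 (one pole at s=0).
K_v = lim_{s→0} s·G(s) = K / (3·9·10·18) = (1/4860)·K.
e_ss = 3/K_v = 1215 ⇒ K_v = 1/405 ⇒ K = (1/405)/(1/4860) = 12.

12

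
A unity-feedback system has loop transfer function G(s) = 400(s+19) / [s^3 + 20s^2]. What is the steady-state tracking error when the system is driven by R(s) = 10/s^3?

1/38

The denominator has no term below 20s^2 — 2 poles at s=0, type 2.
K_a = lim_{s→0} s^2·G(s) = 400·19 / 20 = 380.
r(t) = 5t^2 gives R(s) = 10/s^3.
e_ss = 10/K_a = 10/380 = 1/38.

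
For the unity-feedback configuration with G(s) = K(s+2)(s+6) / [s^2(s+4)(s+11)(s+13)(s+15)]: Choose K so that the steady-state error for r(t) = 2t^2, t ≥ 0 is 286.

10

The open loop has two poles at the origin → type 2 system.
K_a = lim_{s→0} s^2·G(s) = K·2·6 / (4·11·13·15) = (1/715)·K.
e_ss = 4/K_a = 286 ⇒ K_a = 2/143 ⇒ K = (2/143)/(1/715) = 10.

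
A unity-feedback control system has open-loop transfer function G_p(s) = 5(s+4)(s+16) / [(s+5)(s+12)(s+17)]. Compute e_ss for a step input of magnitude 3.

153/67

The open loop has no poles at the origin → type 0 system.
K_p = lim_{s→0} G_p(s) = 5·4·16 / (5·12·17) = 16/51.
e_ss = 3/(1 + K_p) = 3/(67/51) = 153/67.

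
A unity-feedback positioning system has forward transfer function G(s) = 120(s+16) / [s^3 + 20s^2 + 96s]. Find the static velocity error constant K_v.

The denominator has no term below 96s — 1 pole at s=0, type 1.
K_v = lim_{s→0} s·G(s) = 120·16 / 96 = 20.

20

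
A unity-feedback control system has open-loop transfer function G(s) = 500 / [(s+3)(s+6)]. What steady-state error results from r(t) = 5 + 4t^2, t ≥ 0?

infinity

No free integrators in G(s): this is a type 0 system. By superposition:
  • 5: e_ss = 5/(1+K_p) with K_p=250/9 → 45/259.
  • 4t^2: a type-0 system cannot track it, e_ss → ∞.
The unbounded component dominates.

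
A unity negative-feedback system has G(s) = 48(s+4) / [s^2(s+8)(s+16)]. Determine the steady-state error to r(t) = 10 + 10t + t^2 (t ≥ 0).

4/3

The open loop has two poles at the origin → type 2 system. Taking each input component in turn:
  • 10: tracked with zero error.
  • 10t: tracked with zero error.
  • t^2: e_ss = 2/K_a with K_a=1.5 → 4/3.
Total e_ss = 4/3.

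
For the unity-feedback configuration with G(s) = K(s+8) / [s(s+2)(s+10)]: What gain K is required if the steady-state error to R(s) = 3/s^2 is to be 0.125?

The open loop has one pole at the origin → type 1 system.
K_v = lim_{s→0} s·G(s) = K·8 / (2·10) = 0.4·K.
e_ss = 3/K_v = 0.125 ⇒ K_v = 24 ⇒ K = 24/0.4 = 60.

60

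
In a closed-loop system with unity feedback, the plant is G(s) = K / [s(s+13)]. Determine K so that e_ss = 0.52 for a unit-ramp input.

25

System type = 1 (one pole at s=0).
K_v = lim_{s→0} s·G(s) = K / (13) = (1/13)·K.
e_ss = 1/K_v = 0.52 ⇒ K_v = 25/13 ⇒ K = (25/13)/(1/13) = 25.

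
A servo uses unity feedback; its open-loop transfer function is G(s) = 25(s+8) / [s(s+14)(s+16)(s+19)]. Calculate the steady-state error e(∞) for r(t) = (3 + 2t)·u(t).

42.56

G(s) has one factor of s in the denominator, so the system is type 1. By superposition:
  • 3: tracked with zero error.
  • 2t: e_ss = 2/K_v with K_v=25/532 → 42.56.
Total e_ss = 42.56.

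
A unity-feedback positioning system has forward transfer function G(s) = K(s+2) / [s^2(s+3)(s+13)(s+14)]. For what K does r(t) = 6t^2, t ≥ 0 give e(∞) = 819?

4

Two free integrators in G(s): this is a type 2 system.
K_a = lim_{s→0} s^2·G(s) = K·2 / (3·13·14) = (1/273)·K.
e_ss = 12/K_a = 819 ⇒ K_a = 4/273 ⇒ K = (4/273)/(1/273) = 4.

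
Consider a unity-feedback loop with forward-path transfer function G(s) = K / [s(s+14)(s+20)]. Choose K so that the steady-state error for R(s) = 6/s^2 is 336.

5

One free integrator in G(s): this is a type 1 system.
K_v = lim_{s→0} s·G(s) = K / (14·20) = (1/280)·K.
e_ss = 6/K_v = 336 ⇒ K_v = 1/56 ⇒ K = (1/56)/(1/280) = 5.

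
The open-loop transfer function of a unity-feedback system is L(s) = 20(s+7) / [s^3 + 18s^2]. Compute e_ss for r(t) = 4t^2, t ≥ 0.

Factoring s^2 from the denominator leaves a polynomial with constant term 18, so the system is type 2.
K_a = lim_{s→0} s^2·L(s) = 20·7 / 18 = 70/9.
r(t) = 4t^2 gives R(s) = 8/s^3.
e_ss = 8/K_a = 8/(70/9) = 36/35.

36/35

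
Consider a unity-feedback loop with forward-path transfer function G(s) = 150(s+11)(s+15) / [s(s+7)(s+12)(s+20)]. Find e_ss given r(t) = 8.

0

System type = 1 (one pole at s=0).
A type-1 system has K_p = ∞, so it tracks a step input with zero steady-state error.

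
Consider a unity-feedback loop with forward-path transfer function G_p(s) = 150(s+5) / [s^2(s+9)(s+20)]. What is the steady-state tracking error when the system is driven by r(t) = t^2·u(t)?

System type = 2 (two poles at s=0).
K_a = lim_{s→0} s^2·G_p(s) = 150·5 / (9·20) = 25/6.
r(t) = t^2 gives R(s) = 2/s^3.
e_ss = 2/K_a = 2/(25/6) = 0.48.

0.48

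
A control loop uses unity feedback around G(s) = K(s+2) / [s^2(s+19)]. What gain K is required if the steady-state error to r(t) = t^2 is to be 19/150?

Two free integrators in G(s): this is a type 2 system.
K_a = lim_{s→0} s^2·G(s) = K·2 / (19) = (2/19)·K.
e_ss = 2/K_a = 19/150 ⇒ K_a = 300/19 ⇒ K = (300/19)/(2/19) = 150.

150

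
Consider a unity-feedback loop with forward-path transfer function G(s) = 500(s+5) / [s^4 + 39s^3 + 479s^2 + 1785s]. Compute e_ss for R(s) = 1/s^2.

0.714

The denominator has no term below 1785s — 1 pole at s=0, type 1.
K_v = lim_{s→0} s·G(s) = 500·5 / 1785 = 500/357.
e_ss = 1/K_v = 1/(500/357) = 0.714.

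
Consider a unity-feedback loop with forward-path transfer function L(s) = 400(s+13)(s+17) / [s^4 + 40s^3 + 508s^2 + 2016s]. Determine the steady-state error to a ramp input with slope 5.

126/1105

Factoring s from the denominator leaves a polynomial with constant term 2016, so the system is type 1.
K_v = lim_{s→0} s·L(s) = 400·13·17 / 2016 = 5525/126.
e_ss = 5/K_v = 5/(5525/126) = 126/1105.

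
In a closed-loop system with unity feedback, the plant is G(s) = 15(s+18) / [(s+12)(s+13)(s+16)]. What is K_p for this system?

System type = 0 (no poles at s=0).
K_p = lim_{s→0} G(s) = 15·18 / (12·13·16) = 45/416.

45/416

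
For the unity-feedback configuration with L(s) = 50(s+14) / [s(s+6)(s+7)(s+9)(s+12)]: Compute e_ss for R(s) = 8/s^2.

One free integrator in L(s): this is a type 1 system.
K_v = lim_{s→0} s·L(s) = 50·14 / (6·7·9·12) = 25/162.
e_ss = 8/K_v = 8/(25/162) = 51.84.

51.84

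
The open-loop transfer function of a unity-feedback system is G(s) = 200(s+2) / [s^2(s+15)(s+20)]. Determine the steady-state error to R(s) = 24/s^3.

The open loop has two poles at the origin → type 2 system.
K_a = lim_{s→0} s^2·G(s) = 200·2 / (15·20) = 4/3.
r(t) = 12t^2 gives R(s) = 24/s^3.
e_ss = 24/K_a = 24/(4/3) = 18.

18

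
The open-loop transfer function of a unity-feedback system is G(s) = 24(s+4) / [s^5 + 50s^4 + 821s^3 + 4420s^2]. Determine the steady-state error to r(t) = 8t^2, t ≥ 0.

Factoring s^2 from the denominator leaves a polynomial with constant term 4420, so the system is type 2.
K_a = lim_{s→0} s^2·G(s) = 24·4 / 4420 = 24/1105.
r(t) = 8t^2 gives R(s) = 16/s^3.
e_ss = 16/K_a = 16/(24/1105) = 2210/3.

2210/3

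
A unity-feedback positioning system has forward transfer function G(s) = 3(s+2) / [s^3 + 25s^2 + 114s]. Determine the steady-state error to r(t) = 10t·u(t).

The denominator has no term below 114s — 1 pole at s=0, type 1.
K_v = lim_{s→0} s·G(s) = 3·2 / 114 = 1/19.
e_ss = 10/K_v = 10/(1/19) = 190.

190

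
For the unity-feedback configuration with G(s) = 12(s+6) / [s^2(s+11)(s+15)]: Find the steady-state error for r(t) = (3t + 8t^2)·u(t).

G(s) has two factors of s in the denominator, so the system is type 2. Taking each input component in turn:
  • 3t: tracked with zero error.
  • 8t^2: e_ss = 16/K_a with K_a=24/55 → 110/3.
Total e_ss = 110/3.

110/3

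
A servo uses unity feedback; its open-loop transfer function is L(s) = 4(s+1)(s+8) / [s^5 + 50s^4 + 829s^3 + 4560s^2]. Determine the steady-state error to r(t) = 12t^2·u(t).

Factoring s^2 from the denominator leaves a polynomial with constant term 4560, so the system is type 2.
K_a = lim_{s→0} s^2·L(s) = 4·1·8 / 4560 = 2/285.
r(t) = 12t^2 gives R(s) = 24/s^3.
e_ss = 24/K_a = 24/(2/285) = 3420.

3420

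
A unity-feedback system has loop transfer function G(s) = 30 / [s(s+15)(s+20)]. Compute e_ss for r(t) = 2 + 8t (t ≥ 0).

One free integrator in G(s): this is a type 1 system. Treating each term separately:
  • 2: tracked with zero error.
  • 8t: e_ss = 8/K_v with K_v=0.1 → 80.
Total e_ss = 80.

80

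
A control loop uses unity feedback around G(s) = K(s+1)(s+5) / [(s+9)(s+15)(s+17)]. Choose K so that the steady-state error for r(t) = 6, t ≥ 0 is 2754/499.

40

System type = 0 (no poles at s=0).
K_p = lim_{s→0} G(s) = K·1·5 / (9·15·17) = (1/459)·K.
e_ss = 6/(1 + K_p) = 2754/499 ⇒ 1 + (1/459)·K = 499/459 ⇒ K = 40.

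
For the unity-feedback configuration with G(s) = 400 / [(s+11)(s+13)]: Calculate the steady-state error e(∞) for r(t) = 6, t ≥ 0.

G(s) has no factors of s in the denominator, so the system is type 0.
K_p = lim_{s→0} G(s) = 400 / (11·13) = 400/143.
e_ss = 6/(1 + K_p) = 6/(543/143) = 286/181.

286/181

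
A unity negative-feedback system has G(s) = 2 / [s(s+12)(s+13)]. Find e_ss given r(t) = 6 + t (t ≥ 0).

78

The open loop has one pole at the origin → type 1 system. By superposition:
  • 6: tracked with zero error.
  • t: e_ss = 1/K_v with K_v=1/78 → 78.
Total e_ss = 78.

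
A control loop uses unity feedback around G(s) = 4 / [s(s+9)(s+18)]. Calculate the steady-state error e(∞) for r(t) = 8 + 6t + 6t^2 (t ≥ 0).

infinity

System type = 1 (one pole at s=0). Taking each input component in turn:
  • 8: tracked with zero error.
  • 6t: e_ss = 6/K_v with K_v=2/81 → 243.
  • 6t^2: a type-1 system cannot track it, e_ss → ∞.
The unbounded component dominates.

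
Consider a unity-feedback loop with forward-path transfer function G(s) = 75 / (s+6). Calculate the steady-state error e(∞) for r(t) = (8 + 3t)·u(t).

infinity

The open loop has no poles at the origin → type 0 system. Treating each term separately:
  • 8: e_ss = 8/(1+K_p) with K_p=12.5 → 16/27.
  • 3t: a type-0 system cannot track it, e_ss → ∞.
The unbounded component dominates.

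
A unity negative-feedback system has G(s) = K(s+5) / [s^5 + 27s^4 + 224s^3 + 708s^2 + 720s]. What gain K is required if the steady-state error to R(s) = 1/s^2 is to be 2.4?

Factoring s from the denominator leaves a polynomial with constant term 720, so the system is type 1.
K_v = lim_{s→0} s·G(s) = K·5 / 720 = (1/144)·K.
e_ss = 1/K_v = 2.4 ⇒ K_v = 5/12 ⇒ K = (5/12)/(1/144) = 60.

60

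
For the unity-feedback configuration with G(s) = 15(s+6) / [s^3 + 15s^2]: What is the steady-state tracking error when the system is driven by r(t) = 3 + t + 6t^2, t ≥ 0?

Lowest-order denominator term is 15s^2, so the open loop has 2 poles at the origin → type 2 system. Treating each term separately:
  • 3: tracked with zero error.
  • t: tracked with zero error.
  • 6t^2: e_ss = 12/K_a with K_a=6 → 2.
Total e_ss = 2.

2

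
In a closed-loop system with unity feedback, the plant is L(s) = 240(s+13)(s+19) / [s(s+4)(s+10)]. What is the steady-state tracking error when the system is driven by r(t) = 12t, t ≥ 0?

2/247

L(s) has one factor of s in the denominator, so the system is type 1.
K_v = lim_{s→0} s·L(s) = 240·13·19 / (4·10) = 1482.
e_ss = 12/K_v = 12/1482 = 2/247.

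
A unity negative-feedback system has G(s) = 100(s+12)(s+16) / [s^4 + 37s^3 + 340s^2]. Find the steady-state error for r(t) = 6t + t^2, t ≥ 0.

Lowest-order denominator term is 340s^2, so the open loop has 2 poles at the origin → type 2 system. Treating each term separately:
  • 6t: tracked with zero error.
  • t^2: e_ss = 2/K_a with K_a=960/17 → 17/480.
Total e_ss = 17/480.

17/480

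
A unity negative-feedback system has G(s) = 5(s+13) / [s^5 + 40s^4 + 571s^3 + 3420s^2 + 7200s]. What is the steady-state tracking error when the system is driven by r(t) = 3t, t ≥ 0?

4320/13

Factoring s from the denominator leaves a polynomial with constant term 7200, so the system is type 1.
K_v = lim_{s→0} s·G(s) = 5·13 / 7200 = 13/1440.
e_ss = 3/K_v = 3/(13/1440) = 4320/13.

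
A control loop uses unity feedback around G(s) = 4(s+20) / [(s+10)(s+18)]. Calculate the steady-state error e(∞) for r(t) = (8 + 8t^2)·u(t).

infinity

System type = 0 (no poles at s=0). Treating each term separately:
  • 8: e_ss = 8/(1+K_p) with K_p=4/9 → 72/13.
  • 8t^2: a type-0 system cannot track it, e_ss → ∞.
The unbounded component dominates.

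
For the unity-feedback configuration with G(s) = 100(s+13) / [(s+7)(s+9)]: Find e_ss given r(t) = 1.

63/1363

The open loop has no poles at the origin → type 0 system.
K_p = lim_{s→0} G(s) = 100·13 / (7·9) = 1300/63.
e_ss = 1/(1 + K_p) = 1/(1363/63) = 63/1363.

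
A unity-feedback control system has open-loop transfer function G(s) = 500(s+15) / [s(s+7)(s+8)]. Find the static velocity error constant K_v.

One free integrator in G(s): this is a type 1 system.
K_v = lim_{s→0} s·G(s) = 500·15 / (7·8) = 1875/14.

1875/14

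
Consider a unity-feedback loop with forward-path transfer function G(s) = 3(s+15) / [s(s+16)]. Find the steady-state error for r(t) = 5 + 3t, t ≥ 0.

G(s) has one factor of s in the denominator, so the system is type 1. By superposition:
  • 5: tracked with zero error.
  • 3t: e_ss = 3/K_v with K_v=2.8125 → 16/15.
Total e_ss = 16/15.

16/15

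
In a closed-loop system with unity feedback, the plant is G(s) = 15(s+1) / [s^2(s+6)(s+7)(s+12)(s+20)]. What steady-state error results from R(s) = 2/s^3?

1344

The open loop has two poles at the origin → type 2 system.
K_a = lim_{s→0} s^2·G(s) = 15·1 / (6·7·12·20) = 1/672.
r(t) = t^2 gives R(s) = 2/s^3.
e_ss = 2/K_a = 2/(1/672) = 1344.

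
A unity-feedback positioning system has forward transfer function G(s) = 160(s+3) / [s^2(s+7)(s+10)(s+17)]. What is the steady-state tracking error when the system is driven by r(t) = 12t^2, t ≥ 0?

59.5

Two free integrators in G(s): this is a type 2 system.
K_a = lim_{s→0} s^2·G(s) = 160·3 / (7·10·17) = 48/119.
r(t) = 12t^2 gives R(s) = 24/s^3.
e_ss = 24/K_a = 24/(48/119) = 59.5.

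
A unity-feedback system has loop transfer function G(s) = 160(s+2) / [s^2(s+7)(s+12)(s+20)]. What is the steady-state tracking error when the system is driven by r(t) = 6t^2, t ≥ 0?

G(s) has two factors of s in the denominator, so the system is type 2.
K_a = lim_{s→0} s^2·G(s) = 160·2 / (7·12·20) = 4/21.
r(t) = 6t^2 gives R(s) = 12/s^3.
e_ss = 12/K_a = 12/(4/21) = 63.

63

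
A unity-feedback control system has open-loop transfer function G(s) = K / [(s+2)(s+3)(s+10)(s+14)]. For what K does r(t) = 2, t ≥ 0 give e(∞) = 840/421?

2

System type = 0 (no poles at s=0).
K_p = lim_{s→0} G(s) = K / (2·3·10·14) = (1/840)·K.
e_ss = 2/(1 + K_p) = 840/421 ⇒ 1 + (1/840)·K = 421/420 ⇒ K = 2.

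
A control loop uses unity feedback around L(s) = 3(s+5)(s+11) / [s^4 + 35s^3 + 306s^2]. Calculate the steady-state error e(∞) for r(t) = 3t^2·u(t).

The denominator has no term below 306s^2 — 2 poles at s=0, type 2.
K_a = lim_{s→0} s^2·L(s) = 3·5·11 / 306 = 55/102.
r(t) = 3t^2 gives R(s) = 6/s^3.
e_ss = 6/K_a = 6/(55/102) = 612/55.

612/55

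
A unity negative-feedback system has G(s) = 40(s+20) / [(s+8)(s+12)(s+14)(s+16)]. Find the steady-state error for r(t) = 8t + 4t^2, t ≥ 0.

G(s) has no factors of s in the denominator, so the system is type 0. Taking each input component in turn:
  • 8t: a type-0 system cannot track it, e_ss → ∞.
  • 4t^2: a type-0 system cannot track it, e_ss → ∞.
The unbounded component dominates.

infinity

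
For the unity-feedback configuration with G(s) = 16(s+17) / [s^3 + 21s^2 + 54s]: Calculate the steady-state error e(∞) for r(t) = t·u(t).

27/136

Lowest-order denominator term is 54s, so the open loop has 1 pole at the origin → type 1 system.
K_v = lim_{s→0} s·G(s) = 16·17 / 54 = 136/27.
e_ss = 1/K_v = 1/(136/27) = 27/136.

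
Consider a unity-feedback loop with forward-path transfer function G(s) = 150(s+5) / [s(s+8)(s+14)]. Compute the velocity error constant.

375/56

G(s) has one factor of s in the denominator, so the system is type 1.
K_v = lim_{s→0} s·G(s) = 150·5 / (8·14) = 375/56.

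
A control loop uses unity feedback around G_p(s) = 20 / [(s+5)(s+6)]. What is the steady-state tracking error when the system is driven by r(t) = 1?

0.6

System type = 0 (no poles at s=0).
K_p = lim_{s→0} G_p(s) = 20 / (5·6) = 2/3.
e_ss = 1/(1 + K_p) = 1/(5/3) = 0.6.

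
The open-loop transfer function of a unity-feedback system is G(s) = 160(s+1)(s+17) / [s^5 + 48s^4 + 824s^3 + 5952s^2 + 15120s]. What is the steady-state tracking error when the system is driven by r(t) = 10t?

945/17

Lowest-order denominator term is 15120s, so the open loop has 1 pole at the origin → type 1 system.
K_v = lim_{s→0} s·G(s) = 160·1·17 / 15120 = 34/189.
e_ss = 10/K_v = 10/(34/189) = 945/17.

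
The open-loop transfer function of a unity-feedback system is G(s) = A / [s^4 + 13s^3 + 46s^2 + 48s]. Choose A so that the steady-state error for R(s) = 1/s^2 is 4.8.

10

Lowest-order denominator term is 48s, so the open loop has 1 pole at the origin → type 1 system.
K_v = lim_{s→0} s·G(s) = A / 48 = (1/48)·A.
e_ss = 1/K_v = 4.8 ⇒ K_v = 5/24 ⇒ A = (5/24)/(1/48) = 10.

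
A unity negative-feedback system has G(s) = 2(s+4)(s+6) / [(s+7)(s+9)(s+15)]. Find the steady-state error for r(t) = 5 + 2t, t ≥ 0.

The open loop has no poles at the origin → type 0 system. Taking each input component in turn:
  • 5: e_ss = 5/(1+K_p) with K_p=16/315 → 1575/331.
  • 2t: a type-0 system cannot track it, e_ss → ∞.
The unbounded component dominates.

infinity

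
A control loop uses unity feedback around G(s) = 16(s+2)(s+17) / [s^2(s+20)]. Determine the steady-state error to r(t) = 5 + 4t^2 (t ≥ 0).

5/17

System type = 2 (two poles at s=0). Treating each term separately:
  • 5: tracked with zero error.
  • 4t^2: e_ss = 8/K_a with K_a=27.2 → 5/17.
Total e_ss = 5/17.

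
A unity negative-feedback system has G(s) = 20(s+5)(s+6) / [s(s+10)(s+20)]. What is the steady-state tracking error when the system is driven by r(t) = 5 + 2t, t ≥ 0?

2/3

G(s) has one factor of s in the denominator, so the system is type 1. Treating each term separately:
  • 5: tracked with zero error.
  • 2t: e_ss = 2/K_v with K_v=3 → 2/3.
Total e_ss = 2/3.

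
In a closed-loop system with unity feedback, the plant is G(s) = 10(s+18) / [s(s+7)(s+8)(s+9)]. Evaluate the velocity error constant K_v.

One free integrator in G(s): this is a type 1 system.
K_v = lim_{s→0} s·G(s) = 10·18 / (7·8·9) = 5/14.

5/14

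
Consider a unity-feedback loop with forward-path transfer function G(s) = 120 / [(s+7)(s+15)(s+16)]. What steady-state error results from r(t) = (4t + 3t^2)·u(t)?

infinity

System type = 0 (no poles at s=0). By superposition:
  • 4t: a type-0 system cannot track it, e_ss → ∞.
  • 3t^2: a type-0 system cannot track it, e_ss → ∞.
The unbounded component dominates.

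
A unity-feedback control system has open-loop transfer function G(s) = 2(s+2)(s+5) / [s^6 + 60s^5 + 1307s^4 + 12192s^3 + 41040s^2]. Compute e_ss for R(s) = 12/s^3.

Lowest-order denominator term is 41040s^2, so the open loop has 2 poles at the origin → type 2 system.
K_a = lim_{s→0} s^2·G(s) = 2·2·5 / 41040 = 1/2052.
r(t) = 6t^2 gives R(s) = 12/s^3.
e_ss = 12/K_a = 12/(1/2052) = 24624.

24624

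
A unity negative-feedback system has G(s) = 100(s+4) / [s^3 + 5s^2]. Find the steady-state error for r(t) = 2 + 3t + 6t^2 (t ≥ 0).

The denominator has no term below 5s^2 — 2 poles at s=0, type 2. Taking each input component in turn:
  • 2: tracked with zero error.
  • 3t: tracked with zero error.
  • 6t^2: e_ss = 12/K_a with K_a=80 → 0.15.
Total e_ss = 0.15.

0.15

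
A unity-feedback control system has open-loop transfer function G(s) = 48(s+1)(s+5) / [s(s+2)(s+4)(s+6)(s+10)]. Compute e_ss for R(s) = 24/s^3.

infinity

G(s) has one factor of s in the denominator, so the system is type 1.
For a type-1 system K_a = 0, so e_ss to a parabolic input is unbounded.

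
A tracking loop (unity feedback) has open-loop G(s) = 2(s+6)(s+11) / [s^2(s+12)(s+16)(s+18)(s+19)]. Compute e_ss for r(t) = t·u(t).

G(s) has two factors of s in the denominator, so the system is type 2.
A type-2 system has K_v = ∞, so it tracks a ramp input with zero steady-state error.

0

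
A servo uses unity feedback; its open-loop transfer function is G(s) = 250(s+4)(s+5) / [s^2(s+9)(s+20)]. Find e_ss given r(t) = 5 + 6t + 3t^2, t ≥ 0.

Two free integrators in G(s): this is a type 2 system. Taking each input component in turn:
  • 5: tracked with zero error.
  • 6t: tracked with zero error.
  • 3t^2: e_ss = 6/K_a with K_a=250/9 → 0.216.
Total e_ss = 0.216.

0.216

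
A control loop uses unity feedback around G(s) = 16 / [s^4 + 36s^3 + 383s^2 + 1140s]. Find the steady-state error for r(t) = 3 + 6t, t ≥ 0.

The denominator has no term below 1140s — 1 pole at s=0, type 1. By superposition:
  • 3: tracked with zero error.
  • 6t: e_ss = 6/K_v with K_v=4/285 → 427.5.
Total e_ss = 427.5.

427.5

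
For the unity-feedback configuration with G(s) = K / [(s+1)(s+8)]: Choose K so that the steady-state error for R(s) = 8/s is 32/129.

The open loop has no poles at the origin → type 0 system.
K_p = lim_{s→0} G(s) = K / (1·8) = 0.125·K.
e_ss = 8/(1 + K_p) = 32/129 ⇒ 1 + 0.125·K = 32.25 ⇒ K = 250.

250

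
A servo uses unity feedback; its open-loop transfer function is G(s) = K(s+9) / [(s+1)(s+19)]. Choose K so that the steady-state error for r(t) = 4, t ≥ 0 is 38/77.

15

No free integrators in G(s): this is a type 0 system.
K_p = lim_{s→0} G(s) = K·9 / (1·19) = (9/19)·K.
e_ss = 4/(1 + K_p) = 38/77 ⇒ 1 + (9/19)·K = 154/19 ⇒ K = 15.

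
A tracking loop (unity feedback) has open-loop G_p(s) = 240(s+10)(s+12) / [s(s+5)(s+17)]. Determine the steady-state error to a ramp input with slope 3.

17/1920

G_p(s) has one factor of s in the denominator, so the system is type 1.
K_v = lim_{s→0} s·G_p(s) = 240·10·12 / (5·17) = 5760/17.
e_ss = 3/K_v = 3/(5760/17) = 17/1920.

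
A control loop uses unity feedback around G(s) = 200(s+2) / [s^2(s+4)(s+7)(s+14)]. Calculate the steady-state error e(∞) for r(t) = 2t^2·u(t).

3.92

G(s) has two factors of s in the denominator, so the system is type 2.
K_a = lim_{s→0} s^2·G(s) = 200·2 / (4·7·14) = 50/49.
r(t) = 2t^2 gives R(s) = 4/s^3.
e_ss = 4/K_a = 4/(50/49) = 3.92.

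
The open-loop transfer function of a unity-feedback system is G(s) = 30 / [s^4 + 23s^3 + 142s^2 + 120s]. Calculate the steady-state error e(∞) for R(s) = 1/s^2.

Factoring s from the denominator leaves a polynomial with constant term 120, so the system is type 1.
K_v = lim_{s→0} s·G(s) = 30 / 120 = 0.25.
e_ss = 1/K_v = 1/0.25 = 4.

4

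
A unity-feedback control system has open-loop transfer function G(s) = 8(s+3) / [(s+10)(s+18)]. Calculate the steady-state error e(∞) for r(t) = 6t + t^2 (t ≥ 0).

No free integrators in G(s): this is a type 0 system. Taking each input component in turn:
  • 6t: a type-0 system cannot track it, e_ss → ∞.
  • t^2: a type-0 system cannot track it, e_ss → ∞.
The unbounded component dominates.

infinity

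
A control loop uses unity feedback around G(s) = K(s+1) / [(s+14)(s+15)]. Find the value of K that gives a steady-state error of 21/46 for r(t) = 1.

G(s) has no factors of s in the denominator, so the system is type 0.
K_p = lim_{s→0} G(s) = K·1 / (14·15) = (1/210)·K.
e_ss = 1/(1 + K_p) = 21/46 ⇒ 1 + (1/210)·K = 46/21 ⇒ K = 250.

250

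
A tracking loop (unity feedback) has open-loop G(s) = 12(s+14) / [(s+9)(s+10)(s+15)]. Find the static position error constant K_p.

No free integrators in G(s): this is a type 0 system.
K_p = lim_{s→0} G(s) = 12·14 / (9·10·15) = 28/225.

28/225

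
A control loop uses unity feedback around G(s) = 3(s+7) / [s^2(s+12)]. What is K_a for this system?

1.75

System type = 2 (two poles at s=0).
K_a = lim_{s→0} s^2·G(s) = 3·7 / (12) = 1.75.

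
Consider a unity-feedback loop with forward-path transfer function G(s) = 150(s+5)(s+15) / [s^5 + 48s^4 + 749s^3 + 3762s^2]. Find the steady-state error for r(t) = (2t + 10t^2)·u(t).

The denominator has no term below 3762s^2 — 2 poles at s=0, type 2. Taking each input component in turn:
  • 2t: tracked with zero error.
  • 10t^2: e_ss = 20/K_a with K_a=625/209 → 6.688.
Total e_ss = 6.688.

6.688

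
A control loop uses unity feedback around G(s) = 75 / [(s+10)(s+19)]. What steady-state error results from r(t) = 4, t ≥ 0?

No free integrators in G(s): this is a type 0 system.
K_p = lim_{s→0} G(s) = 75 / (10·19) = 15/38.
e_ss = 4/(1 + K_p) = 4/(53/38) = 152/53.

152/53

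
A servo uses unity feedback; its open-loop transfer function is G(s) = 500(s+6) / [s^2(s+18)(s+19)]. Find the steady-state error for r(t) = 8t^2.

System type = 2 (two poles at s=0).
K_a = lim_{s→0} s^2·G(s) = 500·6 / (18·19) = 500/57.
r(t) = 8t^2 gives R(s) = 16/s^3.
e_ss = 16/K_a = 16/(500/57) = 1.824.

1.824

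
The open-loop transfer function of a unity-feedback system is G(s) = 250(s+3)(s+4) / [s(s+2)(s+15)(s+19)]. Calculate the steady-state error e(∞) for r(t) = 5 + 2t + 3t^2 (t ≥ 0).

G(s) has one factor of s in the denominator, so the system is type 1. Taking each input component in turn:
  • 5: tracked with zero error.
  • 2t: e_ss = 2/K_v with K_v=100/19 → 0.38.
  • 3t^2: a type-1 system cannot track it, e_ss → ∞.
The unbounded component dominates.

infinity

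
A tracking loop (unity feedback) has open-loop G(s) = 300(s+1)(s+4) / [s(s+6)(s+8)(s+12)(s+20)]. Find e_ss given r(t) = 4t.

System type = 1 (one pole at s=0).
K_v = lim_{s→0} s·G(s) = 300·1·4 / (6·8·12·20) = 5/48.
e_ss = 4/K_v = 4/(5/48) = 38.4.

38.4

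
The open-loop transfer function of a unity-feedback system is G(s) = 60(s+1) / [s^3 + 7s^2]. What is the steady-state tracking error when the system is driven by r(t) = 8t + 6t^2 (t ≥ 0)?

The denominator has no term below 7s^2 — 2 poles at s=0, type 2. Treating each term separately:
  • 8t: tracked with zero error.
  • 6t^2: e_ss = 12/K_a with K_a=60/7 → 1.4.
Total e_ss = 1.4.

1.4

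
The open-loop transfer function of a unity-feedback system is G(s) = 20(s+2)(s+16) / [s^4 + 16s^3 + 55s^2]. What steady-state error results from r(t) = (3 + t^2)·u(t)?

Factoring s^2 from the denominator leaves a polynomial with constant term 55, so the system is type 2. Taking each input component in turn:
  • 3: tracked with zero error.
  • t^2: e_ss = 2/K_a with K_a=128/11 → 11/64.
Total e_ss = 11/64.

11/64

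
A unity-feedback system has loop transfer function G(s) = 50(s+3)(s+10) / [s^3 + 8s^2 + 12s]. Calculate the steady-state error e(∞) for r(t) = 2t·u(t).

Lowest-order denominator term is 12s, so the open loop has 1 pole at the origin → type 1 system.
K_v = lim_{s→0} s·G(s) = 50·3·10 / 12 = 125.
e_ss = 2/K_v = 2/125 = 0.016.

0.016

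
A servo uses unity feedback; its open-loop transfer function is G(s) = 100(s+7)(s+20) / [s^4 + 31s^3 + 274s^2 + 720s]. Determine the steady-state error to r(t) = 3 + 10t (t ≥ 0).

18/35

Lowest-order denominator term is 720s, so the open loop has 1 pole at the origin → type 1 system. By superposition:
  • 3: tracked with zero error.
  • 10t: e_ss = 10/K_v with K_v=175/9 → 18/35.
Total e_ss = 18/35.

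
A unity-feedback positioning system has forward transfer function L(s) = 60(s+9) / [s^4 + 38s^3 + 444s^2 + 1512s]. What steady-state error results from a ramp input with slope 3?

Factoring s from the denominator leaves a polynomial with constant term 1512, so the system is type 1.
K_v = lim_{s→0} s·L(s) = 60·9 / 1512 = 5/14.
e_ss = 3/K_v = 3/(5/14) = 8.4.

8.4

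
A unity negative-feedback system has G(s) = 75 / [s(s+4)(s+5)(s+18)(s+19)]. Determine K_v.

The open loop has one pole at the origin → type 1 system.
K_v = lim_{s→0} s·G(s) = 75 / (4·5·18·19) = 5/456.

5/456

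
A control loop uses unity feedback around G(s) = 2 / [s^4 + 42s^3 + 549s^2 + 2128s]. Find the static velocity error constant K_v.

Factoring s from the denominator leaves a polynomial with constant term 2128, so the system is type 1.
K_v = lim_{s→0} s·G(s) = 2 / 2128 = 1/1064.

1/1064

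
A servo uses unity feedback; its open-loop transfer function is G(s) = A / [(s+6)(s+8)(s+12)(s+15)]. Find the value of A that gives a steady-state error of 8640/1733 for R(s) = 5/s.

25

The open loop has no poles at the origin → type 0 system.
K_p = lim_{s→0} G(s) = A / (6·8·12·15) = (1/8640)·A.
e_ss = 5/(1 + K_p) = 8640/1733 ⇒ 1 + (1/8640)·A = 1733/1728 ⇒ A = 25.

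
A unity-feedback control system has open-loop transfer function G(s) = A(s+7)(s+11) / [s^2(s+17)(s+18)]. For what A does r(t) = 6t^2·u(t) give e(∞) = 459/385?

40

The open loop has two poles at the origin → type 2 system.
K_a = lim_{s→0} s^2·G(s) = A·7·11 / (17·18) = (77/306)·A.
e_ss = 12/K_a = 459/385 ⇒ K_a = 1540/153 ⇒ A = (1540/153)/(77/306) = 40.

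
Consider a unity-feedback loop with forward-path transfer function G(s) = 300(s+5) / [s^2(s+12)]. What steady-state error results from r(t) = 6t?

G(s) has two factors of s in the denominator, so the system is type 2.
K_v = ∞ for a type-2 system; e_ss to a ramp is zero.

0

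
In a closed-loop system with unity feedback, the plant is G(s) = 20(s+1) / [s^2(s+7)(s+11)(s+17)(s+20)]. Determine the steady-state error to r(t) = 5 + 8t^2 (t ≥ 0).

System type = 2 (two poles at s=0). Taking each input component in turn:
  • 5: tracked with zero error.
  • 8t^2: e_ss = 16/K_a with K_a=1/1309 → 20944.
Total e_ss = 20944.

20944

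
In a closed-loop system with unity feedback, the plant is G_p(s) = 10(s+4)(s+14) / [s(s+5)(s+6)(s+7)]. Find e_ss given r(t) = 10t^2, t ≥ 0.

The open loop has one pole at the origin → type 1 system.
K_a = lim_{s→0} s^2·G_p(s) = 0; the steady-state error to this parabolic input grows without bound.

infinity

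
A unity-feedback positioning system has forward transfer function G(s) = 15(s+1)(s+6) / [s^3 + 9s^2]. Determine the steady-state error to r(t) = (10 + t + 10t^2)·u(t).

Factoring s^2 from the denominator leaves a polynomial with constant term 9, so the system is type 2. Treating each term separately:
  • 10: tracked with zero error.
  • t: tracked with zero error.
  • 10t^2: e_ss = 20/K_a with K_a=10 → 2.
Total e_ss = 2.

2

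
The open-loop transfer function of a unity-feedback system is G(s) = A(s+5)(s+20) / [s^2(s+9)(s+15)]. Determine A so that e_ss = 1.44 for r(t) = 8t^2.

15

G(s) has two factors of s in the denominator, so the system is type 2.
K_a = lim_{s→0} s^2·G(s) = A·5·20 / (9·15) = (20/27)·A.
e_ss = 16/K_a = 1.44 ⇒ K_a = 100/9 ⇒ A = (100/9)/(20/27) = 15.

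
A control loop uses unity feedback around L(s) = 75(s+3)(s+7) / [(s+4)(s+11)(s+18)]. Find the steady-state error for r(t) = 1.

88/263

System type = 0 (no poles at s=0).
K_p = lim_{s→0} L(s) = 75·3·7 / (4·11·18) = 175/88.
e_ss = 1/(1 + K_p) = 1/(263/88) = 88/263.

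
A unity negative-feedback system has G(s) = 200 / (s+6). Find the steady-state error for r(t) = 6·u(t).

No free integrators in G(s): this is a type 0 system.
K_p = lim_{s→0} G(s) = 200 / (6) = 100/3.
e_ss = 6/(1 + K_p) = 6/(103/3) = 18/103.

18/103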